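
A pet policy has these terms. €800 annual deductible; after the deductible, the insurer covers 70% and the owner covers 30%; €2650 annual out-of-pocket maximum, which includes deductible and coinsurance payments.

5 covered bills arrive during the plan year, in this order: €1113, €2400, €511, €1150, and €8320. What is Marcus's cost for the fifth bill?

€537.80

Claim 1 — €1113: deductible takes €800, €313 remains; 30% of €313 = €93.90. Owner pays €893.90; OOP now €893.90.
Claim 2 — €2400: deductible already satisfied, so owner's share is 30% × €2400 = €720. Owner owes €720 (running OOP €1613.90).
Claim 3 — €511: deductible met; 30% of €511 = €153.30. Owner pays €153.30; OOP now €1767.20.
Claim 4 — €1150: deductible met; 30% of €1150 = €345. Owner pays €345; OOP now €2112.20.
Claim 5 — €8320: 30% coinsurance on €8320 = €2496. Adding that to €2112.20 gives €4608.20, past the €2650 cap; owner pays only €2650 − €2112.20 = €537.80.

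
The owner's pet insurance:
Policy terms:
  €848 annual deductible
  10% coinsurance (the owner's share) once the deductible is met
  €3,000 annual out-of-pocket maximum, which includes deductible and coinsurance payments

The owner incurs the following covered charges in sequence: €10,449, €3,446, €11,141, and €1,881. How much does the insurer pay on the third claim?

€10,293.70

Claim 1 (€10,449): €848 finishes the deductible; €9,601 goes to coinsurance; owner's 10% is €960.10. Owner owes €1,808.10 (running OOP €1,808.10). Insurer: €10,449 − €1,808.10 = €8,640.90.
Claim 2 (€3,446): deductible already satisfied, so owner's share is 10% × €3,446 = €344.60. Owner owes €344.60 (running OOP €2,152.70). Plan pays €3,446 − €344.60 = €3,101.40.
Claim 3 (€11,141): deductible already satisfied, so owner's share is 10% × €11,141 = €1,114.10. Adding that to €2,152.70 gives €3,266.80, past the €3,000 cap; owner pays only €3,000 − €2,152.70 = €847.30. Insurer: €11,141 − €847.30 = €10,293.70.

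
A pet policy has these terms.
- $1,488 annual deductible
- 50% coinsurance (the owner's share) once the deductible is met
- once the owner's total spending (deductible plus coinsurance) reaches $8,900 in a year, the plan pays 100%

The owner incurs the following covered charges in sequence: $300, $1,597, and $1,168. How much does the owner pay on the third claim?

#1 ($300): entire amount goes to the deductible. Owner pays $300; OOP now $300.
#2 ($1,597): $1,188 to deductible, leaving $409; owner's 50% is $204.50. Cost to owner: $1,392.50. OOP to date $1,692.50.
#3 ($1,168): deductible met; 50% of $1,168 = $584. Owner owes $584 (running OOP $2,276.50).

$584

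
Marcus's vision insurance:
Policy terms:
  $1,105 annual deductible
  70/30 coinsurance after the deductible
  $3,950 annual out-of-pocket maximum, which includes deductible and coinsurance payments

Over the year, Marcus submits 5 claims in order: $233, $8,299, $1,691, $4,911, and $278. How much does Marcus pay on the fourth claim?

$109.60

#1 ($233): all of it applies to the deductible. Member owes $233 (running OOP $233).
#2 ($8,299): $872 finishes the deductible; $7,427 goes to coinsurance; 30% of $7,427 = $2,228.10. Cost to member: $3,100.10. OOP to date $3,333.10.
#3 ($1,691): deductible met; 30% of $1,691 = $507.30. Member pays $507.30; OOP now $3,840.40.
#4 ($4,911): deductible already satisfied, so member's share is 30% × $4,911 = $1,473.30. That would push OOP to $5,313.70, over the $3,950 cap, so member pays $3,950 − $3,840.40 = $109.60.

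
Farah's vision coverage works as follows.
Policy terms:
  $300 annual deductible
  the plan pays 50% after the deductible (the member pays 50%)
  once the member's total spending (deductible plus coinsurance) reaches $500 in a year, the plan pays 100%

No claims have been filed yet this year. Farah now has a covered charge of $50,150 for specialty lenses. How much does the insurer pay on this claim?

$49,650

The full $300 deductible is still open; $300 of this bill applies to it.
The remaining $49,850 (= $50,150 − $300) moves to coinsurance.
Member's 50% share of $49,850 is $24,925.
That puts the member's cost at $300 + $24,925 = $25,225 before any cap.
Year-to-date out-of-pocket would reach $0 + $25,225 = $25,225, above the $500 maximum, so the member pays only $500 − $0 = $500.
Insurer pays the balance: $50,150 − $500 = $49,650.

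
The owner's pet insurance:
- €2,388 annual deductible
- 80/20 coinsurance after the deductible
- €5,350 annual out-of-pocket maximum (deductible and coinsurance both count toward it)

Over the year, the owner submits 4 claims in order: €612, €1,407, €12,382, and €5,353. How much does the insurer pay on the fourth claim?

#1 (€612): all of it applies to the deductible. Cost to owner: €612. OOP to date €612. Insurer: €612 − €612 = €0.
#2 (€1,407): all of it applies to the deductible. Owner pays €1,407; OOP now €2,019. Insurer: €1,407 − €1,407 = €0.
#3 (€12,382): €369 finishes the deductible; €12,013 goes to coinsurance; coinsurance €12,013 × 20% = €2,402.60. Cost to owner: €2,771.60. OOP to date €4,790.60. Plan pays €12,382 − €2,771.60 = €9,610.40.
#4 (€5,353): deductible already satisfied, so owner's share is 20% × €5,353 = €1,070.60. OOP would hit €5,861.20 > €5,350, so the cap limits the owner to €5,350 − €4,790.60 = €559.40. Insurer: €5,353 − €559.40 = €4,793.60.

€4,793.60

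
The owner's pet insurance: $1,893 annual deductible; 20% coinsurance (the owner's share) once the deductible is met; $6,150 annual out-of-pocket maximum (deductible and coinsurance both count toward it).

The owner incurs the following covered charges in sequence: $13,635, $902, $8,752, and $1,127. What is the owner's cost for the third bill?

$1,728.20

Bill 1, $13,635: $1,893 finishes the deductible; $11,742 goes to coinsurance; coinsurance $11,742 × 20% = $2,348.40. Cost to owner: $4,241.40. OOP to date $4,241.40.
Bill 2, $902: 20% coinsurance on $902 = $180.40. Owner owes $180.40 (running OOP $4,421.80).
Bill 3, $8,752: 20% coinsurance on $8,752 = $1,750.40. Adding that to $4,421.80 gives $6,172.20, past the $6,150 cap; owner pays only $6,150 − $4,421.80 = $1,728.20.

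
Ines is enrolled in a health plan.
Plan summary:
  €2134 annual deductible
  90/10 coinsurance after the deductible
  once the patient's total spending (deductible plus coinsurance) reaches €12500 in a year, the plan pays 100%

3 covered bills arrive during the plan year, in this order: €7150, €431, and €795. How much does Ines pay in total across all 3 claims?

#1 (€7150): €2134 finishes the deductible; €5016 goes to coinsurance; patient's 10% is €501.60. Patient pays €2635.60; OOP now €2635.60.
#2 (€431): 10% coinsurance on €431 = €43.10. Patient owes €43.10 (running OOP €2678.70).
#3 (€795): deductible met; 10% of €795 = €79.50. Cost to patient: €79.50. OOP to date €2758.20.
Total paid by the patient: €2635.60 + €43.10 + €79.50 = €2758.20.

€2758.20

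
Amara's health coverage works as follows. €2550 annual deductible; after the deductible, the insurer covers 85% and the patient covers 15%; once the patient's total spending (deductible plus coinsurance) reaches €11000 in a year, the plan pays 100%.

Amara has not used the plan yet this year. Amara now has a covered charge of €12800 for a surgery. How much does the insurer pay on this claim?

€8712.50

Deductible not yet touched, so the first €2550 of the bill goes to the deductible.
After the €2550 deductible portion, €12800 − €2550 = €10250 is subject to coinsurance.
Patient's 15% share of €10250 is €1537.50.
So the patient owes €2550 + €1537.50 = €4087.50 before any cap.
Year-to-date out-of-pocket becomes €0 + €4087.50 = €4087.50, still under the €11000 maximum, so no cap applies.
The plan picks up €12800 − €4087.50 = €8712.50.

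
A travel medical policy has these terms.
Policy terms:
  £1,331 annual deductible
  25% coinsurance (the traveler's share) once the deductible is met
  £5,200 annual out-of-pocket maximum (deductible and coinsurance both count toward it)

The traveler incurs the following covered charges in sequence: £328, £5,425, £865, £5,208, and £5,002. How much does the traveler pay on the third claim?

Bill 1, £328: entire amount goes to the deductible. Traveler pays £328; OOP now £328.
Bill 2, £5,425: deductible takes £1,003, £4,422 remains; coinsurance £4,422 × 25% = £1,105.50. Traveler pays £2,108.50; OOP now £2,436.50.
Bill 3, £865: deductible met; 25% of £865 = £216.25. Traveler owes £216.25 (running OOP £2,652.75).

£216.25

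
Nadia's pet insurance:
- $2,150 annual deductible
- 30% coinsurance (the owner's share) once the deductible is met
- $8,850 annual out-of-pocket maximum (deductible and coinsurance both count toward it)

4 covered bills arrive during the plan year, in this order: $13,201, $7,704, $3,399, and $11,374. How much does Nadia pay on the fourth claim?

#1 ($13,201): $2,150 finishes the deductible; $11,051 goes to coinsurance; owner's 30% is $3,315.30. Cost to owner: $5,465.30. OOP to date $5,465.30.
#2 ($7,704): deductible met; 30% of $7,704 = $2,311.20. Owner owes $2,311.20 (running OOP $7,776.50).
#3 ($3,399): 30% coinsurance on $3,399 = $1,019.70. Owner pays $1,019.70; OOP now $8,796.20.
#4 ($11,374): 30% coinsurance on $11,374 = $3,412.20. That would push OOP to $12,208.40, over the $8,850 cap, so owner pays $8,850 − $8,796.20 = $53.80.

$53.80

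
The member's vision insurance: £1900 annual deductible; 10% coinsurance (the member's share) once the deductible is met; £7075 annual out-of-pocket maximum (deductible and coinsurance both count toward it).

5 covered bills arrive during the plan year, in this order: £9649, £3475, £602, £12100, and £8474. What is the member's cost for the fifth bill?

£847.40

#1 (£9649): deductible takes £1900, £7749 remains; 10% of £7749 = £774.90. Member pays £2674.90; OOP now £2674.90.
#2 (£3475): deductible already satisfied, so member's share is 10% × £3475 = £347.50. Member pays £347.50; OOP now £3022.40.
#3 (£602): deductible already satisfied, so member's share is 10% × £602 = £60.20. Cost to member: £60.20. OOP to date £3082.60.
#4 (£12100): deductible met; 10% of £12100 = £1210. Member owes £1210 (running OOP £4292.60).
#5 (£8474): deductible already satisfied, so member's share is 10% × £8474 = £847.40. Cost to member: £847.40. OOP to date £5140.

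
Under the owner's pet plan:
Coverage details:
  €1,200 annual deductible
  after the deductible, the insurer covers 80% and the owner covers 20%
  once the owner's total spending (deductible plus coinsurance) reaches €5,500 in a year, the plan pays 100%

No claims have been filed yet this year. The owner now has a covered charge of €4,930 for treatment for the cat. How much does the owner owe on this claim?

Deductible not yet touched, so the first €1,200 of the bill goes to the deductible.
The remaining €3,730 (= €4,930 − €1,200) moves to coinsurance.
Owner's 20% share of €3,730 is €746.
Owner responsibility before any cap: €1,200 + €746 = €1,946.
Total out-of-pocket so far would be €0 + €1,946 = €1,946, below the €5,500 cap — no reduction.

€1,946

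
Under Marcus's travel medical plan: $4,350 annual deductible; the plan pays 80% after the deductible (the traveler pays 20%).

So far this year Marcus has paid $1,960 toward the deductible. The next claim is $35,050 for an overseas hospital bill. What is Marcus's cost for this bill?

Remaining deductible: $4,350 − $1,960 = $2,390.
The remaining $32,660 (= $35,050 − $2,390) moves to coinsurance.
Traveler's 20% share of $32,660 is $6,532.
That puts the traveler's cost at $2,390 + $6,532 = $8,922.

$8,922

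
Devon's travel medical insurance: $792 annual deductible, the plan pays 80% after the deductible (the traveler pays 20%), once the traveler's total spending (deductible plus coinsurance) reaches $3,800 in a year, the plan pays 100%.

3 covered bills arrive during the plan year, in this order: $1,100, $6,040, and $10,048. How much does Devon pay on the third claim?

#1 ($1,100): $792 finishes the deductible; $308 goes to coinsurance; 20% of $308 = $61.60. Traveler pays $853.60; OOP now $853.60.
#2 ($6,040): deductible met; 20% of $6,040 = $1,208. Traveler owes $1,208 (running OOP $2,061.60).
#3 ($10,048): deductible already satisfied, so traveler's share is 20% × $10,048 = $2,009.60. OOP would hit $4,071.20 > $3,800, so the cap limits the traveler to $3,800 − $2,061.60 = $1,738.40.

$1,738.40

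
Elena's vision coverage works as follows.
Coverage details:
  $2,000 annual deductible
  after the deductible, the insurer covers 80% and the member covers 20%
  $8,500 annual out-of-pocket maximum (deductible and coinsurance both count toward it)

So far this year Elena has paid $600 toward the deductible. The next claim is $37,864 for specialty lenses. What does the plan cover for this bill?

$29,964

Remaining deductible: $2,000 − $600 = $1,400.
The remaining $36,464 (= $37,864 − $1,400) moves to coinsurance.
Coinsurance: $36,464 × 20% = $7,292.80.
So the member owes $1,400 + $7,292.80 = $8,692.80 before any cap.
Adding $8,692.80 to the $600 already spent would give $9,292.80, which exceeds the $8,500 cap; the member pays just $8,500 − $600 = $7,900.
The insurer covers the remainder: $37,864 − $7,900 = $29,964.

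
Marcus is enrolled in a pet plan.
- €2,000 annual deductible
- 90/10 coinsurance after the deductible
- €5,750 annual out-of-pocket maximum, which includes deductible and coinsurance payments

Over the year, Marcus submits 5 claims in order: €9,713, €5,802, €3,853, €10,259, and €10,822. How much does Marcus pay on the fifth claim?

€987.30

Claim 1 (€9,713): €2,000 finishes the deductible; €7,713 goes to coinsurance; coinsurance €7,713 × 10% = €771.30. Cost to owner: €2,771.30. OOP to date €2,771.30.
Claim 2 (€5,802): 10% coinsurance on €5,802 = €580.20. Cost to owner: €580.20. OOP to date €3,351.50.
Claim 3 (€3,853): deductible already satisfied, so owner's share is 10% × €3,853 = €385.30. Owner pays €385.30; OOP now €3,736.80.
Claim 4 (€10,259): 10% coinsurance on €10,259 = €1,025.90. Owner owes €1,025.90 (running OOP €4,762.70).
Claim 5 (€10,822): deductible met; 10% of €10,822 = €1,082.20. OOP would hit €5,844.90 > €5,750, so the cap limits the owner to €5,750 − €4,762.70 = €987.30.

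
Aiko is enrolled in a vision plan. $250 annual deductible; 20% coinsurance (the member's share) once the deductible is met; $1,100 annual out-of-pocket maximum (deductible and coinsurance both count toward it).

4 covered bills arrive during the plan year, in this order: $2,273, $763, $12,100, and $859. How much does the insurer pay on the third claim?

Bill 1, $2,273: deductible takes $250, $2,023 remains; coinsurance $2,023 × 20% = $404.60. Member owes $654.60 (running OOP $654.60). Insurer: $2,273 − $654.60 = $1,618.40.
Bill 2, $763: 20% coinsurance on $763 = $152.60. Member owes $152.60 (running OOP $807.20). Plan pays $763 − $152.60 = $610.40.
Bill 3, $12,100: deductible met; 20% of $12,100 = $2,420. Adding that to $807.20 gives $3,227.20, past the $1,100 cap; member pays only $1,100 − $807.20 = $292.80. Insurer: $12,100 − $292.80 = $11,807.20.

$11,807.20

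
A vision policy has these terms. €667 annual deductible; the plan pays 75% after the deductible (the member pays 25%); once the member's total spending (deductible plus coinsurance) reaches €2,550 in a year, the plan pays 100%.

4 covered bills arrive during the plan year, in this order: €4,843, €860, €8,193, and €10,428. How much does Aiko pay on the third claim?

€624

Bill 1, €4,843: €667 finishes the deductible; €4,176 goes to coinsurance; member's 25% is €1,044. Cost to member: €1,711. OOP to date €1,711.
Bill 2, €860: deductible met; 25% of €860 = €215. Cost to member: €215. OOP to date €1,926.
Bill 3, €8,193: 25% coinsurance on €8,193 = €2,048.25. Adding that to €1,926 gives €3,974.25, past the €2,550 cap; member pays only €2,550 − €1,926 = €624.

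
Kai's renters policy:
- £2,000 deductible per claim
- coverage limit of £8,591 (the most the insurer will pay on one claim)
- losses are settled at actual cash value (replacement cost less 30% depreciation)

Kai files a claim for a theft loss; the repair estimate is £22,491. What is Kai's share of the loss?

Depreciate 30%: the covered value is £22,491 × 0.7 = £15,743.70.
After the deductible, £15,743.70 − £2,000 = £13,743.70 remains.
The £8,591 per-incident cap binds; insurer pays £8,591.
The tenant bears the rest of the original loss: £22,491 − £8,591 = £13,900.

£13,900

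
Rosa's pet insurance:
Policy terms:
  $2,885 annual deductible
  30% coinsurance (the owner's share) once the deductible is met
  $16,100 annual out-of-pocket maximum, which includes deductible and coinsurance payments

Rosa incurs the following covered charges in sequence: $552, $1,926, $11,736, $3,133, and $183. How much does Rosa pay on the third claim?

$3,805.70

Claim 1 ($552): all of it applies to the deductible. Owner pays $552; OOP now $552.
Claim 2 ($1,926): fully absorbed by the deductible. Owner owes $1,926 (running OOP $2,478).
Claim 3 ($11,736): $407 to deductible, leaving $11,329; coinsurance $11,329 × 30% = $3,398.70. Owner pays $3,805.70; OOP now $6,283.70.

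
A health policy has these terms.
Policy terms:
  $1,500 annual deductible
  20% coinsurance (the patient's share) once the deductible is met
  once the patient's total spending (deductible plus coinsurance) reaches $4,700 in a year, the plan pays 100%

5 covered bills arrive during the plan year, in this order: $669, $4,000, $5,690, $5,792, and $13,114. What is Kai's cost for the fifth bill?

Bill 1, $669: all of it applies to the deductible. Cost to patient: $669. OOP to date $669.
Bill 2, $4,000: $831 to deductible, leaving $3,169; 20% of $3,169 = $633.80. Cost to patient: $1,464.80. OOP to date $2,133.80.
Bill 3, $5,690: deductible met; 20% of $5,690 = $1,138. Patient pays $1,138; OOP now $3,271.80.
Bill 4, $5,792: 20% coinsurance on $5,792 = $1,158.40. Patient owes $1,158.40 (running OOP $4,430.20).
Bill 5, $13,114: deductible met; 20% of $13,114 = $2,622.80. OOP would hit $7,053 > $4,700, so the cap limits the patient to $4,700 − $4,430.20 = $269.80.

$269.80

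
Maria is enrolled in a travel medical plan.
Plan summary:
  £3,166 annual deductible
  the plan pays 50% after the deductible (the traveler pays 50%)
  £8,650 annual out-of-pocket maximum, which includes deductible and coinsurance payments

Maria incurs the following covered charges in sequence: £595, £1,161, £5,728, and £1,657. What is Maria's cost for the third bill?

£3,569

#1 (£595): entire amount goes to the deductible. Cost to traveler: £595. OOP to date £595.
#2 (£1,161): all of it applies to the deductible. Traveler pays £1,161; OOP now £1,756.
#3 (£5,728): deductible takes £1,410, £4,318 remains; traveler's 50% is £2,159. Cost to traveler: £3,569. OOP to date £5,325.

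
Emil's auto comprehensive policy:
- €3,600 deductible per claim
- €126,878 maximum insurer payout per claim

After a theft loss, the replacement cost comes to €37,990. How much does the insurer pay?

€34,390

After the deductible, €37,990 − €3,600 = €34,390 remains.
That's under the €126,878 cap, so the insurer reimburses the full €34,390.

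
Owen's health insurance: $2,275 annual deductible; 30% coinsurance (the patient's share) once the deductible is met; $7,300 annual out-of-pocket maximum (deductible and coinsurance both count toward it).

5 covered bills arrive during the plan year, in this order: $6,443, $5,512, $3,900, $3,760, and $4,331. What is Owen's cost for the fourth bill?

Claim 1 — $6,443: $2,275 to deductible, leaving $4,168; patient's 30% is $1,250.40. Patient pays $3,525.40; OOP now $3,525.40.
Claim 2 — $5,512: deductible already satisfied, so patient's share is 30% × $5,512 = $1,653.60. Patient owes $1,653.60 (running OOP $5,179).
Claim 3 — $3,900: deductible met; 30% of $3,900 = $1,170. Patient owes $1,170 (running OOP $6,349).
Claim 4 — $3,760: deductible already satisfied, so patient's share is 30% × $3,760 = $1,128. Adding that to $6,349 gives $7,477, past the $7,300 cap; patient pays only $7,300 − $6,349 = $951.

$951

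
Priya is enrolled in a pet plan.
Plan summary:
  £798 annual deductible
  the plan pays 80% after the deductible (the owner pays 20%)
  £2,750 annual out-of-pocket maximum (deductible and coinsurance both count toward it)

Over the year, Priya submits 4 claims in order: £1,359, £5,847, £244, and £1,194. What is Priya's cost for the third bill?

£48.80

Claim 1 (£1,359): deductible takes £798, £561 remains; owner's 20% is £112.20. Owner owes £910.20 (running OOP £910.20).
Claim 2 (£5,847): deductible already satisfied, so owner's share is 20% × £5,847 = £1,169.40. Owner pays £1,169.40; OOP now £2,079.60.
Claim 3 (£244): 20% coinsurance on £244 = £48.80. Owner pays £48.80; OOP now £2,128.40.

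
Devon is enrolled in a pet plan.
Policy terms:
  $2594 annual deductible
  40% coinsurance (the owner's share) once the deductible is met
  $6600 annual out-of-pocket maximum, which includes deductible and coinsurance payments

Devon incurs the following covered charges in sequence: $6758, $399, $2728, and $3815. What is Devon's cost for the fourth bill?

$1089.60

Claim 1 — $6758: deductible takes $2594, $4164 remains; owner's 40% is $1665.60. Cost to owner: $4259.60. OOP to date $4259.60.
Claim 2 — $399: 40% coinsurance on $399 = $159.60. Owner pays $159.60; OOP now $4419.20.
Claim 3 — $2728: deductible met; 40% of $2728 = $1091.20. Owner pays $1091.20; OOP now $5510.40.
Claim 4 — $3815: 40% coinsurance on $3815 = $1526. That would push OOP to $7036.40, over the $6600 cap, so owner pays $6600 − $5510.40 = $1089.60.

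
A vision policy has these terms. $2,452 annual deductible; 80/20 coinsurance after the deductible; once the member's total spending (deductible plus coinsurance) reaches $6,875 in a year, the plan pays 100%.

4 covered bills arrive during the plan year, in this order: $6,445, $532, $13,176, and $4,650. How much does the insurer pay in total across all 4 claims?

$17,928

Claim 1 — $6,445: $2,452 to deductible, leaving $3,993; 20% of $3,993 = $798.60. Member owes $3,250.60 (running OOP $3,250.60). Plan pays $6,445 − $3,250.60 = $3,194.40.
Claim 2 — $532: deductible already satisfied, so member's share is 20% × $532 = $106.40. Member pays $106.40; OOP now $3,357. Plan pays $532 − $106.40 = $425.60.
Claim 3 — $13,176: deductible already satisfied, so member's share is 20% × $13,176 = $2,635.20. Member owes $2,635.20 (running OOP $5,992.20). Insurer: $13,176 − $2,635.20 = $10,540.80.
Claim 4 — $4,650: deductible already satisfied, so member's share is 20% × $4,650 = $930. That would push OOP to $6,922.20, over the $6,875 cap, so member pays $6,875 − $5,992.20 = $882.80. Plan pays $4,650 − $882.80 = $3,767.20.
Insurer total = bills − member's total = $24,803 − $6,875 = $17,928.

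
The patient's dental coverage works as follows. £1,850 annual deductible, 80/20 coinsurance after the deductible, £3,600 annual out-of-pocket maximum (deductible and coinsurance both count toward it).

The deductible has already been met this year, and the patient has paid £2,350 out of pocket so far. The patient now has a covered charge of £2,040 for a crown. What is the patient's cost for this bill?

With the deductible met, the entire £2,040 is subject to coinsurance.
20% of £2,040 = £408 falls to the patient.
Year-to-date out-of-pocket becomes £2,350 + £408 = £2,758, still under the £3,600 maximum, so no cap applies.

£408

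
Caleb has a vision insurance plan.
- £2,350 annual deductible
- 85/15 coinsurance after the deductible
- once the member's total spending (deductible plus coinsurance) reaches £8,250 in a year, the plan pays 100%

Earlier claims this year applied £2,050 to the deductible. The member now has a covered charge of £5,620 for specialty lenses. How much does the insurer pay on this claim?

£2,050 of the £2,350 deductible is already met, leaving £300.
After the £300 deductible portion, £5,620 − £300 = £5,320 is subject to coinsurance.
15% of £5,320 = £798 falls to the member.
Member responsibility before any cap: £300 + £798 = £1,098.
Total out-of-pocket so far would be £2,050 + £1,098 = £3,148, below the £8,250 cap — no reduction.
The plan picks up £5,620 − £1,098 = £4,522.

£4,522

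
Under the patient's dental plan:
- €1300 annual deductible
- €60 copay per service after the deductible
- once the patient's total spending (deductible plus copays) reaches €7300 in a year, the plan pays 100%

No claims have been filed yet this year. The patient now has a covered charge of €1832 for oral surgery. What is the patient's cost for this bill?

€1360

Deductible not yet touched, so the first €1300 of the bill goes to the deductible.
After the €1300 deductible portion, €1832 − €1300 = €532 is subject to the copay.
Copay on this service: €60.
That puts the patient's cost at €1300 + €60 = €1360 before any cap.
Year-to-date out-of-pocket becomes €0 + €1360 = €1360, still under the €7300 maximum, so no cap applies.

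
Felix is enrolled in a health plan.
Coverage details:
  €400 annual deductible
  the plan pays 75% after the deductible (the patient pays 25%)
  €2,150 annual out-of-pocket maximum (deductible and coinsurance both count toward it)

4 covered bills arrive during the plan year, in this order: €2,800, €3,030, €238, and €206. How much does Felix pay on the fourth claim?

#1 (€2,800): deductible takes €400, €2,400 remains; coinsurance €2,400 × 25% = €600. Cost to patient: €1,000. OOP to date €1,000.
#2 (€3,030): deductible already satisfied, so patient's share is 25% × €3,030 = €757.50. Patient pays €757.50; OOP now €1,757.50.
#3 (€238): 25% coinsurance on €238 = €59.50. Cost to patient: €59.50. OOP to date €1,817.
#4 (€206): 25% coinsurance on €206 = €51.50. Patient owes €51.50 (running OOP €1,868.50).

€51.50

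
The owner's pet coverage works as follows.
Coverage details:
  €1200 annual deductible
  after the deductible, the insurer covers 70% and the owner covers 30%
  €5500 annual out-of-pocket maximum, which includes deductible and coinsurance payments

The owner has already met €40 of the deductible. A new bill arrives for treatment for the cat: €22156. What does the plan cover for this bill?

€16696

Remaining deductible: €1200 − €40 = €1160.
After the €1160 deductible portion, €22156 − €1160 = €20996 is subject to coinsurance.
30% of €20996 = €6298.80 falls to the owner.
Owner responsibility before any cap: €1160 + €6298.80 = €7458.80.
Adding €7458.80 to the €40 already spent would give €7498.80, which exceeds the €5500 cap; the owner pays just €5500 − €40 = €5460.
Insurer pays the balance: €22156 − €5460 = €16696.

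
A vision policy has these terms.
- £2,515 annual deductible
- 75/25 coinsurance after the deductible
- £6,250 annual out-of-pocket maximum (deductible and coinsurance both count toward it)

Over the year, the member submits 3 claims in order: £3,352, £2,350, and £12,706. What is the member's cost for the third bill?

Bill 1, £3,352: deductible takes £2,515, £837 remains; 25% of £837 = £209.25. Cost to member: £2,724.25. OOP to date £2,724.25.
Bill 2, £2,350: 25% coinsurance on £2,350 = £587.50. Member owes £587.50 (running OOP £3,311.75).
Bill 3, £12,706: 25% coinsurance on £12,706 = £3,176.50. Adding that to £3,311.75 gives £6,488.25, past the £6,250 cap; member pays only £6,250 − £3,311.75 = £2,938.25.

£2,938.25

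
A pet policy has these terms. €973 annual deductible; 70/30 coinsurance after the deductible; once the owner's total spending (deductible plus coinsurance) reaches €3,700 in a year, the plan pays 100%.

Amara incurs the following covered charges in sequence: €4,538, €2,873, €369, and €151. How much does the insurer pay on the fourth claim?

Bill 1, €4,538: €973 finishes the deductible; €3,565 goes to coinsurance; coinsurance €3,565 × 30% = €1,069.50. Cost to owner: €2,042.50. OOP to date €2,042.50. Plan pays €4,538 − €2,042.50 = €2,495.50.
Bill 2, €2,873: 30% coinsurance on €2,873 = €861.90. Owner pays €861.90; OOP now €2,904.40. Insurer: €2,873 − €861.90 = €2,011.10.
Bill 3, €369: deductible already satisfied, so owner's share is 30% × €369 = €110.70. Cost to owner: €110.70. OOP to date €3,015.10. Insurer: €369 − €110.70 = €258.30.
Bill 4, €151: deductible already satisfied, so owner's share is 30% × €151 = €45.30. Owner owes €45.30 (running OOP €3,060.40). Insurer: €151 − €45.30 = €105.70.

€105.70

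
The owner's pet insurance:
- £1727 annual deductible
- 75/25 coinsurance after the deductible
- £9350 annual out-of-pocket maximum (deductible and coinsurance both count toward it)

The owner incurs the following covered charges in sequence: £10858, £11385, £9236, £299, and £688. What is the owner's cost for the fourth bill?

Claim 1 — £10858: £1727 finishes the deductible; £9131 goes to coinsurance; 25% of £9131 = £2282.75. Cost to owner: £4009.75. OOP to date £4009.75.
Claim 2 — £11385: deductible already satisfied, so owner's share is 25% × £11385 = £2846.25. Owner pays £2846.25; OOP now £6856.
Claim 3 — £9236: deductible met; 25% of £9236 = £2309. Owner pays £2309; OOP now £9165.
Claim 4 — £299: deductible already satisfied, so owner's share is 25% × £299 = £74.75. Owner pays £74.75; OOP now £9239.75.

£74.75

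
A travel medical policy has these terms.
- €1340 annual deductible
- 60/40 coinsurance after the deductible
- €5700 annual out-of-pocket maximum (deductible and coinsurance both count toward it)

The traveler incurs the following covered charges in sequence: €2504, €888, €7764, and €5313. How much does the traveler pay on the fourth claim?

Claim 1 — €2504: deductible takes €1340, €1164 remains; 40% of €1164 = €465.60. Cost to traveler: €1805.60. OOP to date €1805.60.
Claim 2 — €888: deductible met; 40% of €888 = €355.20. Traveler pays €355.20; OOP now €2160.80.
Claim 3 — €7764: deductible met; 40% of €7764 = €3105.60. Cost to traveler: €3105.60. OOP to date €5266.40.
Claim 4 — €5313: deductible met; 40% of €5313 = €2125.20. OOP would hit €7391.60 > €5700, so the cap limits the traveler to €5700 − €5266.40 = €433.60.

€433.60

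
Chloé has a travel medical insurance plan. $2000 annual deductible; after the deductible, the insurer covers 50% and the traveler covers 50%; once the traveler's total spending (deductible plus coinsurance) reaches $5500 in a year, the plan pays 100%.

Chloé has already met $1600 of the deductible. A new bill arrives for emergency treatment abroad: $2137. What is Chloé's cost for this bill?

Remaining deductible: $2000 − $1600 = $400.
That leaves $2137 − $400 = $1737 for coinsurance.
Traveler's 50% share of $1737 is $868.50.
That puts the traveler's cost at $400 + $868.50 = $1268.50 before any cap.
Year-to-date out-of-pocket becomes $1600 + $1268.50 = $2868.50, still under the $5500 maximum, so no cap applies.

$1268.50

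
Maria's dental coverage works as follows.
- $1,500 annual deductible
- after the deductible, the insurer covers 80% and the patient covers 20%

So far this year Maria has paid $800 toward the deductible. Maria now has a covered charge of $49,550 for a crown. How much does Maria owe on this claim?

$800 of the $1,500 deductible is already met, leaving $700.
After the $700 deductible portion, $49,550 − $700 = $48,850 is subject to coinsurance.
20% of $48,850 = $9,770 falls to the patient.
That puts the patient's cost at $700 + $9,770 = $10,470.

$10,470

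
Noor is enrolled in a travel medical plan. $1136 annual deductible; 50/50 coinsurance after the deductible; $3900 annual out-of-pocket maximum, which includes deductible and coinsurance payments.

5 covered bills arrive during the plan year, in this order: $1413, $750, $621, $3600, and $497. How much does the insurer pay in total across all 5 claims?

Claim 1 — $1413: $1136 finishes the deductible; $277 goes to coinsurance; 50% of $277 = $138.50. Cost to traveler: $1274.50. OOP to date $1274.50. Insurer: $1413 − $1274.50 = $138.50.
Claim 2 — $750: deductible met; 50% of $750 = $375. Traveler pays $375; OOP now $1649.50. Insurer: $750 − $375 = $375.
Claim 3 — $621: deductible met; 50% of $621 = $310.50. Traveler pays $310.50; OOP now $1960. Plan pays $621 − $310.50 = $310.50.
Claim 4 — $3600: 50% coinsurance on $3600 = $1800. Traveler pays $1800; OOP now $3760. Plan pays $3600 − $1800 = $1800.
Claim 5 — $497: deductible met; 50% of $497 = $248.50. Adding that to $3760 gives $4008.50, past the $3900 cap; traveler pays only $3900 − $3760 = $140. Plan pays $497 − $140 = $357.
Insurer total: $138.50 + $375 + $310.50 + $1800 + $357 = $2981.

$2981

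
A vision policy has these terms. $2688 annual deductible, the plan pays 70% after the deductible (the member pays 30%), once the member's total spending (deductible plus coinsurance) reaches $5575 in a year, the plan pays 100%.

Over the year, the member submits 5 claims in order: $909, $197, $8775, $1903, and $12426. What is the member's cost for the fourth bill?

$570.90

Bill 1, $909: fully absorbed by the deductible. Member owes $909 (running OOP $909).
Bill 2, $197: all of it applies to the deductible. Member owes $197 (running OOP $1106).
Bill 3, $8775: deductible takes $1582, $7193 remains; member's 30% is $2157.90. Member owes $3739.90 (running OOP $4845.90).
Bill 4, $1903: deductible already satisfied, so member's share is 30% × $1903 = $570.90. Member owes $570.90 (running OOP $5416.80).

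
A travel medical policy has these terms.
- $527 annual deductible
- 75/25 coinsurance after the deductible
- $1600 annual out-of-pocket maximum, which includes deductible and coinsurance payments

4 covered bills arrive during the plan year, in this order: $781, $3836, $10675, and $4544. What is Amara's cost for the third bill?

Claim 1 — $781: deductible takes $527, $254 remains; coinsurance $254 × 25% = $63.50. Traveler pays $590.50; OOP now $590.50.
Claim 2 — $3836: deductible already satisfied, so traveler's share is 25% × $3836 = $959. Cost to traveler: $959. OOP to date $1549.50.
Claim 3 — $10675: 25% coinsurance on $10675 = $2668.75. Adding that to $1549.50 gives $4218.25, past the $1600 cap; traveler pays only $1600 − $1549.50 = $50.50.

$50.50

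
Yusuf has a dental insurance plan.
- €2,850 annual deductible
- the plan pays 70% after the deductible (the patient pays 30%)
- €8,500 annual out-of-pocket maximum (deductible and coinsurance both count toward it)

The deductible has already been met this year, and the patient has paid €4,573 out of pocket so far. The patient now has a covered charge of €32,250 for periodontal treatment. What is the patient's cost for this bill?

With the deductible met, the entire €32,250 is subject to coinsurance.
30% of €32,250 = €9,675 falls to the patient.
Year-to-date out-of-pocket would reach €4,573 + €9,675 = €14,248, above the €8,500 maximum, so the patient pays only €8,500 − €4,573 = €3,927.

€3,927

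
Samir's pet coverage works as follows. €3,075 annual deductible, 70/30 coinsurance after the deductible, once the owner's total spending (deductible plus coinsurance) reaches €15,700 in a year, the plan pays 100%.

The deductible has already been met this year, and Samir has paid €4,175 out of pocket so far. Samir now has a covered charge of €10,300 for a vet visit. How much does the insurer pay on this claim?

€7,210

The deductible is already satisfied, so the full bill goes to coinsurance.
Coinsurance: €10,300 × 30% = €3,090.
Year-to-date out-of-pocket becomes €4,175 + €3,090 = €7,265, still under the €15,700 maximum, so no cap applies.
Insurer pays the balance: €10,300 − €3,090 = €7,210.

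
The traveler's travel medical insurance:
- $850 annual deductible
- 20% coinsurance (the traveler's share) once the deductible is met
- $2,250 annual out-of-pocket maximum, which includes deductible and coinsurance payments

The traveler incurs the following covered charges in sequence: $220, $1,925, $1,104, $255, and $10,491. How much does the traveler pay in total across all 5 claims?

$2,250

Bill 1, $220: entire amount goes to the deductible. Cost to traveler: $220. OOP to date $220.
Bill 2, $1,925: $630 finishes the deductible; $1,295 goes to coinsurance; 20% of $1,295 = $259. Traveler owes $889 (running OOP $1,109).
Bill 3, $1,104: deductible already satisfied, so traveler's share is 20% × $1,104 = $220.80. Cost to traveler: $220.80. OOP to date $1,329.80.
Bill 4, $255: 20% coinsurance on $255 = $51. Traveler owes $51 (running OOP $1,380.80).
Bill 5, $10,491: 20% coinsurance on $10,491 = $2,098.20. That would push OOP to $3,479, over the $2,250 cap, so traveler pays $2,250 − $1,380.80 = $869.20.
Total paid by the traveler: $220 + $889 + $220.80 + $51 + $869.20 = $2,250.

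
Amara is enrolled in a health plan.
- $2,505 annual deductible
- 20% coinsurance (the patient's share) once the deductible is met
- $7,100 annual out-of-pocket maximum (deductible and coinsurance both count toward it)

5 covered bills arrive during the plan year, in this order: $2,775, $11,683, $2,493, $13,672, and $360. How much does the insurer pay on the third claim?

$1,994.40

Claim 1 — $2,775: $2,505 finishes the deductible; $270 goes to coinsurance; 20% of $270 = $54. Patient owes $2,559 (running OOP $2,559). Insurer: $2,775 − $2,559 = $216.
Claim 2 — $11,683: deductible already satisfied, so patient's share is 20% × $11,683 = $2,336.60. Patient owes $2,336.60 (running OOP $4,895.60). Plan pays $11,683 − $2,336.60 = $9,346.40.
Claim 3 — $2,493: deductible already satisfied, so patient's share is 20% × $2,493 = $498.60. Cost to patient: $498.60. OOP to date $5,394.20. Insurer: $2,493 − $498.60 = $1,994.40.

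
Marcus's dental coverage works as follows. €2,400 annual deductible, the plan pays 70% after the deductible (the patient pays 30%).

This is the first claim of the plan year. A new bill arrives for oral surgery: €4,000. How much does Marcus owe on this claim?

Deductible not yet touched, so the first €2,400 of the bill goes to the deductible.
The remaining €1,600 (= €4,000 − €2,400) moves to coinsurance.
Coinsurance: €1,600 × 30% = €480.
That puts the patient's cost at €2,400 + €480 = €2,880.

€2,880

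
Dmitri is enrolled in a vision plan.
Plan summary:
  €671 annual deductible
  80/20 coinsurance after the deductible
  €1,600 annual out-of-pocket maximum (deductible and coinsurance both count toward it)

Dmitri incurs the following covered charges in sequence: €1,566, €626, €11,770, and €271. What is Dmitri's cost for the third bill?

€624.80

Claim 1 (€1,566): €671 to deductible, leaving €895; member's 20% is €179. Member pays €850; OOP now €850.
Claim 2 (€626): deductible met; 20% of €626 = €125.20. Member pays €125.20; OOP now €975.20.
Claim 3 (€11,770): deductible already satisfied, so member's share is 20% × €11,770 = €2,354. OOP would hit €3,329.20 > €1,600, so the cap limits the member to €1,600 − €975.20 = €624.80.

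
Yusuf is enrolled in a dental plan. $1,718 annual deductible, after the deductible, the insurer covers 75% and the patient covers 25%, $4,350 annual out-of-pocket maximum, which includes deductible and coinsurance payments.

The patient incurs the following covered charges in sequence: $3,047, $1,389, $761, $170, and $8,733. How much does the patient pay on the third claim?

Claim 1 — $3,047: $1,718 finishes the deductible; $1,329 goes to coinsurance; 25% of $1,329 = $332.25. Patient pays $2,050.25; OOP now $2,050.25.
Claim 2 — $1,389: deductible met; 25% of $1,389 = $347.25. Patient pays $347.25; OOP now $2,397.50.
Claim 3 — $761: deductible already satisfied, so patient's share is 25% × $761 = $190.25. Cost to patient: $190.25. OOP to date $2,587.75.

$190.25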